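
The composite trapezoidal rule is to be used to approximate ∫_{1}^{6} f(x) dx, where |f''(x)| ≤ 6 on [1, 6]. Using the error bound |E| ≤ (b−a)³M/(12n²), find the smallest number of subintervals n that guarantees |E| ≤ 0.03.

46

Need 750/(12n²) ≤ 0.03.
n² ≥ 750/(12·0.03) = 2083.33 ⇒ n ≥ 45.6435, so the smallest n is 46.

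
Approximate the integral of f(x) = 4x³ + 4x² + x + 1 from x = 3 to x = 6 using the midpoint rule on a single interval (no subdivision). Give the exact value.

1353

M = (b−a)·f(4.5) = 3·(451) = 1353.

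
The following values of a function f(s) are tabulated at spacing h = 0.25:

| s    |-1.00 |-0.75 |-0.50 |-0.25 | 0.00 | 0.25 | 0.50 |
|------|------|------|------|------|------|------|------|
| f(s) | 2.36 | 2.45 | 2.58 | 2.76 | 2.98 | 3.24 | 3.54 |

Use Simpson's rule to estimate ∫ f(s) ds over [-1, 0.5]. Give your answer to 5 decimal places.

4.23500

h = 0.25, n = 6.
(h/3)·[y₀ + 4y₁ + 2y₂ + 4y₃ + 2y₄ + 4y₅ + y₆] = 0.083333·(50.82) = 4.23500.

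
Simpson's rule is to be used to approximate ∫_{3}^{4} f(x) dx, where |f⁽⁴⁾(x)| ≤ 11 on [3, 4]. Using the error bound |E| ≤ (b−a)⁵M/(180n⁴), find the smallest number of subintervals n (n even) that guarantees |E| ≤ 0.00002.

8

Need 11/(180n⁴) ≤ 0.00002.
n⁴ ≥ 11/(180·0.00002) = 3055.56 ⇒ n ≥ 7.4349, so the smallest even n is 8. (n must be even for Simpson's rule.)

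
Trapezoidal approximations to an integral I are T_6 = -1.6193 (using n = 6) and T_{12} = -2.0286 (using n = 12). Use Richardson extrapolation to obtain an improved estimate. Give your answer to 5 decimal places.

R = (4·T_{12} − T_6) / 3 = (4·(-2.0286) − (-1.6193))/3 = (-6.4951)/3 = -2.16503.

-2.16503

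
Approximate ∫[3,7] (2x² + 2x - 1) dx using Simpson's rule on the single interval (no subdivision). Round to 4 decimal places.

246.6667

S = (b−a)/6 · [f(3) + 4f(5) + f(7)] = 0.666667·[23 + 4·59 + 111] = 246.6667.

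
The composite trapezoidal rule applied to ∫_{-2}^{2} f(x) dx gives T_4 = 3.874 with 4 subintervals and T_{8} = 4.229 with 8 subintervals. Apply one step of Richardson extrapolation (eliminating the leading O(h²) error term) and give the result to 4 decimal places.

R = (4·T_{8} − T_4) / 3 = (4·4.229 − 3.874)/3 = (13.042)/3 = 4.3473.

4.3473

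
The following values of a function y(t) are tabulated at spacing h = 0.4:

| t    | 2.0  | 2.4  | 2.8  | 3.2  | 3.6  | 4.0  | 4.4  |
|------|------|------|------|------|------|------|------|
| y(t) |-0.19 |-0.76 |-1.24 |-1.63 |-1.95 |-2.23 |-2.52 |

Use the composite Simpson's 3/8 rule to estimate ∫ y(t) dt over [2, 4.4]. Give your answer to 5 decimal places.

-3.67650

h = 0.4, n = 6.
(3h/8)·[y₀ + 3y₁ + 3y₂ + 2y₃ + 3y₄ + 3y₅ + y₆] = 0.15·(-24.51) = -3.67650.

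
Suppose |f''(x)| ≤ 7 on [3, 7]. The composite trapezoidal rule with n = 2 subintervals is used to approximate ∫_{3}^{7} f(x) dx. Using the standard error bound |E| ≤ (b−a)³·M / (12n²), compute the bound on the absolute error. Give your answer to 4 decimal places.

|E| ≤ (4)³·7 / (12·2²) = 448/48 = 9.3333.

9.3333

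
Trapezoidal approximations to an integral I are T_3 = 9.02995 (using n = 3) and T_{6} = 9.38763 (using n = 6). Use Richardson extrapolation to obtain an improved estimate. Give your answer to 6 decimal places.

R = (4·T_{6} − T_3) / 3 = (4·9.38763 − 9.02995)/3 = (28.52057)/3 = 9.506857.

9.506857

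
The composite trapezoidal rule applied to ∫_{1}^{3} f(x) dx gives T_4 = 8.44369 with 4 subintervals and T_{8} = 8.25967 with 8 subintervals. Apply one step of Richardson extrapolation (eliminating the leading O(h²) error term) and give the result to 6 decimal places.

8.198330

R = (4·T_{8} − T_4) / 3 = (4·8.25967 − 8.44369)/3 = (24.59499)/3 = 8.198330.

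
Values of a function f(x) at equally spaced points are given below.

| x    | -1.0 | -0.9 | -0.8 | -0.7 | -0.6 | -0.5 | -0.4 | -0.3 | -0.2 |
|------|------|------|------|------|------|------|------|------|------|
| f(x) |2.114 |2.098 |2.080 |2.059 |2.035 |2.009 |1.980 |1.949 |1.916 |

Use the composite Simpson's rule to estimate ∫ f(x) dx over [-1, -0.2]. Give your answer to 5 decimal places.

1.62267

h = 0.1, n = 8.
(h/3)·[y₀ + 4y₁ + 2y₂ + 4y₃ + 2y₄ + 4y₅ + 2y₆ + 4y₇ + y₈] = 0.033333·(48.680) = 1.62267.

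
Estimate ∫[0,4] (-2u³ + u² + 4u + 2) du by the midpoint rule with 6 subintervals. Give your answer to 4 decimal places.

-65.0370

h = (4 − 0)/6 = 0.666667.
Midpoints m₁,…,m₆ = 0.333333, 1, 1.666667, 2.333333, 3, 3.666667.
f(m₁)=3.370370, f(m₂)=5, f(m₃)=2.185185, f(m₄)=-8.629630, f(m₅)=-31, f(m₆)=-68.481481.
h·[f(m₁) + f(m₂) + f(m₃) + f(m₄) + f(m₅) + f(m₆)] = 0.666667·(-97.555556) = -65.0370.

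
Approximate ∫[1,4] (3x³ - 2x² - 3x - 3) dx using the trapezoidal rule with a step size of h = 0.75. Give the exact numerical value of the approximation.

h = (4 − 1)/4 = 0.75.
Nodes x₀,…,x₄ = 1, 1.75, 2.5, 3.25, 4.
f(x) = 3x³ - 2x² - 3x - 3: f₀=-5, f₁=1.703125, f₂=23.875, f₃=69.109375, f₄=145.
(h/2)·[f₀ + 2f₁ + 2f₂ + 2f₃ + f₄] = 0.375·(329.375) = 123.515625.

123.515625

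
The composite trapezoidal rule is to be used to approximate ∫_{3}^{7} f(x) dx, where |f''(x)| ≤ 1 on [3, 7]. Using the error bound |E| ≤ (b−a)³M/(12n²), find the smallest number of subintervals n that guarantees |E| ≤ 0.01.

24

Need 64/(12n²) ≤ 0.01.
n² ≥ 64/(12·0.01) = 533.333 ⇒ n ≥ 23.0940, so the smallest n is 24.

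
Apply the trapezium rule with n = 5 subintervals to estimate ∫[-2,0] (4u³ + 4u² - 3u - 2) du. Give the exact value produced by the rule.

-3.76

h = (0 − (-2))/5 = 0.4.
Nodes u₀,…,u₅ = -2, -1.6, -1.2, -0.8, -0.4, 0.
f(u) = 4u³ + 4u² - 3u - 2: f₀=-12, f₁=-3.344, f₂=0.448, f₃=0.912, f₄=-0.416, f₅=-2.
(h/2)·[f₀ + 2f₁ + 2f₂ + 2f₃ + 2f₄ + f₅] = 0.2·(-18.8) = -3.76.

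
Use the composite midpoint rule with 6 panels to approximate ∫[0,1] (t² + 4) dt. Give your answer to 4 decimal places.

4.3310

h = (1 − 0)/6 = 0.166667.
Midpoints m₁,…,m₆ = 0.083333, 0.25, 0.416667, 0.583333, 0.75, 0.916667.
f(m₁)=4.006944, f(m₂)=4.0625, f(m₃)=4.173611, f(m₄)=4.340278, f(m₅)=4.5625, f(m₆)=4.840278.
h·[f(m₁) + f(m₂) + f(m₃) + f(m₄) + f(m₅) + f(m₆)] = 0.166667·(25.986111) = 4.3310.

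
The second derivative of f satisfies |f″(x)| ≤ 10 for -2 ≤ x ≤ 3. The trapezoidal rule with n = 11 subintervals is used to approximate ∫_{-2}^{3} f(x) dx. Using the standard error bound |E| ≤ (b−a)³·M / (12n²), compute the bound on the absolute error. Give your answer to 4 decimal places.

0.8609

|E| ≤ (5)³·10 / (12·11²) = 1250/1452 = 0.8609.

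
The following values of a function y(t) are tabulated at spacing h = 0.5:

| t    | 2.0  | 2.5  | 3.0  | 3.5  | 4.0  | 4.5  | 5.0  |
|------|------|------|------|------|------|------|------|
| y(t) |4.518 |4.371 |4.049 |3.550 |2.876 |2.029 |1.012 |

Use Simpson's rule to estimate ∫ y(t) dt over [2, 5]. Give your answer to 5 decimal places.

9.86333

h = 0.5, n = 6.
(h/3)·[y₀ + 4y₁ + 2y₂ + 4y₃ + 2y₄ + 4y₅ + y₆] = 0.166667·(59.180) = 9.86333.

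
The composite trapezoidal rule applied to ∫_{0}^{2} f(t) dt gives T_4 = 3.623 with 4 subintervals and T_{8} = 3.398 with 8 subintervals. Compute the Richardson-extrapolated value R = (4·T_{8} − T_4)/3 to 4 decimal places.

R = (4·T_{8} − T_4) / 3 = (4·3.398 − 3.623)/3 = (9.969)/3 = 3.3230.

3.3230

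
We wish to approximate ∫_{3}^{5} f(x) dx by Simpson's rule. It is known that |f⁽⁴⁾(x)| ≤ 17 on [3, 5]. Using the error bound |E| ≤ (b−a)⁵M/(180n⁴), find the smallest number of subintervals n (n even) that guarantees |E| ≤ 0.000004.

30

Need 544/(180n⁴) ≤ 0.000004.
n⁴ ≥ 544/(180·0.000004) = 755556 ⇒ n ≥ 29.4827, so the smallest even n is 30. (n must be even for Simpson's rule.)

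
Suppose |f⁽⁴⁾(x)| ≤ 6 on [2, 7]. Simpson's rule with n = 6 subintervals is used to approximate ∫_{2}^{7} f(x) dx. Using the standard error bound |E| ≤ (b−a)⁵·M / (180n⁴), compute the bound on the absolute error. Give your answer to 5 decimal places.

0.08038

|E| ≤ (5)⁵·6 / (180·6⁴) = 18750/233280 = 0.08038.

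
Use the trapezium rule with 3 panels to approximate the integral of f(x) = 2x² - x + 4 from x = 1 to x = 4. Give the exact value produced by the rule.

h = (4 − 1)/3 = 1.
Nodes x₀,…,x₃ = 1, 2, 3, 4.
f(x) = 2x² - x + 4: f₀=5, f₁=10, f₂=19, f₃=32.
(h/2)·[f₀ + 2f₁ + 2f₂ + f₃] = 0.5·(95) = 47.5.

47.5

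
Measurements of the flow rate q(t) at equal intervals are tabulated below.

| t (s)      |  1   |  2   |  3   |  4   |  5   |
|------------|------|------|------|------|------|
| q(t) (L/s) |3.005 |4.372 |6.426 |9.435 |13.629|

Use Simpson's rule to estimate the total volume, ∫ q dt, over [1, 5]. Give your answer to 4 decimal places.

28.2380

h = 1, n = 4.
(h/3)·[y₀ + 4y₁ + 2y₂ + 4y₃ + y₄] = 0.333333·(84.714) = 28.2380.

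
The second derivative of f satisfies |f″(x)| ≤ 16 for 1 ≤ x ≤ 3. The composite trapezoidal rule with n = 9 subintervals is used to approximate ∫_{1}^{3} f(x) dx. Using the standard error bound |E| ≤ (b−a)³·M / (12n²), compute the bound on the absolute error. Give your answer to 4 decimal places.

0.1317

|E| ≤ (2)³·16 / (12·9²) = 128/972 = 0.1317.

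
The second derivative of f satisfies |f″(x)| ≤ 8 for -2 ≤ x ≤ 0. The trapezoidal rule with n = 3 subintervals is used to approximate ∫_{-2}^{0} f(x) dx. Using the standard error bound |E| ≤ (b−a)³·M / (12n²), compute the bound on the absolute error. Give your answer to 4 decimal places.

|E| ≤ (2)³·8 / (12·3²) = 64/108 = 0.5926.

0.5926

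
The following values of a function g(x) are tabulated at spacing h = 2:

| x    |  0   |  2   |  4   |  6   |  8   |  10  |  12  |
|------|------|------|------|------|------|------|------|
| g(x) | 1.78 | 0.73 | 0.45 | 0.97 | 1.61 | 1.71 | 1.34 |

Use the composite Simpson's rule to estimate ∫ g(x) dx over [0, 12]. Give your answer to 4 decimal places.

13.9200

h = 2, n = 6.
(h/3)·[y₀ + 4y₁ + 2y₂ + 4y₃ + 2y₄ + 4y₅ + y₆] = 0.666667·(20.88) = 13.9200.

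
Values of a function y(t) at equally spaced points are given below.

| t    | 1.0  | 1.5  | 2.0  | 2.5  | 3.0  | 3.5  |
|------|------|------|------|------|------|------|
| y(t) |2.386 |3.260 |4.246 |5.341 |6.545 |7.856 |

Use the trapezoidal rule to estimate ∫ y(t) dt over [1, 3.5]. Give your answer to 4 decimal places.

12.2565

h = 0.5, n = 5.
(h/2)·[y₀ + 2y₁ + 2y₂ + 2y₃ + 2y₄ + y₅] = 0.25·(49.026) = 12.2565.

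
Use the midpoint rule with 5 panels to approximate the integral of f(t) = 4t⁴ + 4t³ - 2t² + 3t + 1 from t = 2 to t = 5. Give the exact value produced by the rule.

h = (5 − 2)/5 = 0.6.
Midpoints m₁,…,m₅ = 2.3, 2.9, 3.5, 4.1, 4.7.
f(m₁)=157.9244, f(m₂)=373.3484, f(m₃)=758.75, f(m₄)=1385.6684, f(m₅)=2338.0844.
h·[f(m₁) + f(m₂) + f(m₃) + f(m₄) + f(m₅)] = 0.6·(5013.7756) = 3008.26536.

3008.26536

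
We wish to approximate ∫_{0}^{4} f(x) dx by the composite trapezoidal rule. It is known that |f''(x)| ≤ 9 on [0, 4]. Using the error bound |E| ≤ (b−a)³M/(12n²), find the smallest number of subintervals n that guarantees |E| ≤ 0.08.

25

Need 576/(12n²) ≤ 0.08.
n² ≥ 576/(12·0.08) = 600 ⇒ n ≥ 24.4949, so the smallest n is 25.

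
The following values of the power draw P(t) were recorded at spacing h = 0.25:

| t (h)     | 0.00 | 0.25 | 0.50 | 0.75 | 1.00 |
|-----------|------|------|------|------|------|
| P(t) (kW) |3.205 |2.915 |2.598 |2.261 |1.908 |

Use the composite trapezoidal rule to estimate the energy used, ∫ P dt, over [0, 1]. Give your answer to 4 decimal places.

2.5826

h = 0.25, n = 4.
(h/2)·[y₀ + 2y₁ + 2y₂ + 2y₃ + y₄] = 0.125·(20.661) = 2.5826.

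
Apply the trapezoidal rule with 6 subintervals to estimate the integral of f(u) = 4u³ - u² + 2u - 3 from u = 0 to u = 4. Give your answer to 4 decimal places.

245.4815

h = (4 − 0)/6 = 0.666667.
Nodes u₀,…,u₆ = 0, 0.666667, 1.333333, 2, 2.666667, 3.333333, 4.
f(u) = 4u³ - u² + 2u - 3: f₀=-3, f₁=-0.925926, f₂=7.370370, f₃=29, f₄=71.074074, f₅=140.703704, f₆=245.
(h/2)·[f₀ + 2f₁ + 2f₂ + 2f₃ + 2f₄ + 2f₅ + f₆] = 0.333333·(736.444444) = 245.4815.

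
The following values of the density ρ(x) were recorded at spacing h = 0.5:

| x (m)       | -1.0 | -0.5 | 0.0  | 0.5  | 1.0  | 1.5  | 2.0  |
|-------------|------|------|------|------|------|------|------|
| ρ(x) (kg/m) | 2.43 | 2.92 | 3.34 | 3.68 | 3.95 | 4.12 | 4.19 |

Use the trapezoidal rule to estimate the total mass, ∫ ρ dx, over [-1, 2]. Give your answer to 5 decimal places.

10.66000

h = 0.5, n = 6.
(h/2)·[y₀ + 2y₁ + 2y₂ + 2y₃ + 2y₄ + 2y₅ + y₆] = 0.25·(42.64) = 10.66000.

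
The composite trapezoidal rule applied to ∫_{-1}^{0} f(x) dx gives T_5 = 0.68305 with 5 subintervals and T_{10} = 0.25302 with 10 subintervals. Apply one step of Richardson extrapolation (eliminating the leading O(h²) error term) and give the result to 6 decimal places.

0.109677

R = (4·T_{10} − T_5) / 3 = (4·0.25302 − 0.68305)/3 = (0.32903)/3 = 0.109677.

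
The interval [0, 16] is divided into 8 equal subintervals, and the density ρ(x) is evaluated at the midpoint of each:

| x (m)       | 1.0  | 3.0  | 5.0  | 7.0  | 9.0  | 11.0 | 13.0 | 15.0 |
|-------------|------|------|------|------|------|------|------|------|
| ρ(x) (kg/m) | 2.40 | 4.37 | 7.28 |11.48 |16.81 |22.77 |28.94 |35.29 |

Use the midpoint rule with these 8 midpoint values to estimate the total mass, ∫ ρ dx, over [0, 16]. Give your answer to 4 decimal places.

258.6800

h = 2, n = 8.
h·[y(m₁) + y(m₂) + y(m₃) + y(m₄) + y(m₅) + y(m₆) + y(m₇) + y(m₈)] = 2·(129.34) = 258.6800.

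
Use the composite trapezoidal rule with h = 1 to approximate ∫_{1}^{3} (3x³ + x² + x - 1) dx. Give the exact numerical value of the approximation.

h = (3 − 1)/2 = 1.
Nodes x₀,…,x₂ = 1, 2, 3.
f(x) = 3x³ + x² + x - 1: f₀=4, f₁=29, f₂=92.
(h/2)·[f₀ + 2f₁ + f₂] = 0.5·(154) = 77.

77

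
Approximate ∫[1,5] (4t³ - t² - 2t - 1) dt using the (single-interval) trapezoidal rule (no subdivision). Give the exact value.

928

T = (b−a)/2 · [f(1) + f(5)] = 2·[0 + 464] = 928.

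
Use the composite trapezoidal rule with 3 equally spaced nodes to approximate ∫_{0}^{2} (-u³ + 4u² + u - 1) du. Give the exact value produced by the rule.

h = (2 − 0)/2 = 1.
Nodes u₀,…,u₂ = 0, 1, 2.
f(u) = -u³ + 4u² + u - 1: f₀=-1, f₁=3, f₂=9.
(h/2)·[f₀ + 2f₁ + f₂] = 0.5·(14) = 7.

7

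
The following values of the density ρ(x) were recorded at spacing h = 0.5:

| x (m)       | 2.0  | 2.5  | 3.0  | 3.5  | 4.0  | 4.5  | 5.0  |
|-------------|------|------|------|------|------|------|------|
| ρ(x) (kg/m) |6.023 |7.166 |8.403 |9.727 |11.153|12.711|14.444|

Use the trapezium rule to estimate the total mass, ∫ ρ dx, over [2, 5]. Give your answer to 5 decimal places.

h = 0.5, n = 6.
(h/2)·[y₀ + 2y₁ + 2y₂ + 2y₃ + 2y₄ + 2y₅ + y₆] = 0.25·(118.787) = 29.69675.

29.69675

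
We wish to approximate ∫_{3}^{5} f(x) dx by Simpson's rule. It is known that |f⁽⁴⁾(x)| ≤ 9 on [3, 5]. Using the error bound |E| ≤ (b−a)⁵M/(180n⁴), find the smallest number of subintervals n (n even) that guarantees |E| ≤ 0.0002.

10

Need 288/(180n⁴) ≤ 0.0002.
n⁴ ≥ 288/(180·0.0002) = 8000 ⇒ n ≥ 9.4574, so the smallest even n is 10. (n must be even for Simpson's rule.)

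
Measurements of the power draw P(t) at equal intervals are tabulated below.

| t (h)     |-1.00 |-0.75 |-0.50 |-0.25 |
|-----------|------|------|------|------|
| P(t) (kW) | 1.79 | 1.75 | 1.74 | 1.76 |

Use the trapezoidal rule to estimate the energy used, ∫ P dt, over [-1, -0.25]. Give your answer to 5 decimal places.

1.31625

h = 0.25, n = 3.
(h/2)·[y₀ + 2y₁ + 2y₂ + y₃] = 0.125·(10.53) = 1.31625.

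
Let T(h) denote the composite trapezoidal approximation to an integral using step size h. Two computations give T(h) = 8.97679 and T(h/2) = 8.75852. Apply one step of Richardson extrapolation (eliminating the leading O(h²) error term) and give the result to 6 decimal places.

8.685763

R = (4·T(h/2) − T(h)) / 3 = (4·8.75852 − 8.97679)/3 = (26.05729)/3 = 8.685763.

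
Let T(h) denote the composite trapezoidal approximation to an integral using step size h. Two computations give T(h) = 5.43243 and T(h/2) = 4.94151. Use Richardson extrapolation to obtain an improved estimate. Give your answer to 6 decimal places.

R = (4·T(h/2) − T(h)) / 3 = (4·4.94151 − 5.43243)/3 = (14.33361)/3 = 4.777870.

4.777870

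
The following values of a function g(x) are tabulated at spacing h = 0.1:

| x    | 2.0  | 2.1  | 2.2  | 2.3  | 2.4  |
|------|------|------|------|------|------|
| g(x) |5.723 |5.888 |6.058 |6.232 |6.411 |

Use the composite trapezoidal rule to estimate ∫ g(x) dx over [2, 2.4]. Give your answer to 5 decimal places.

2.42450

h = 0.1, n = 4.
(h/2)·[y₀ + 2y₁ + 2y₂ + 2y₃ + y₄] = 0.05·(48.490) = 2.42450.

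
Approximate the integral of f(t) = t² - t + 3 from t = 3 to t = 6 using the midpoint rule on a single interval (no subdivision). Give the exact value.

56.25

M = (b−a)·f(4.5) = 3·(18.75) = 56.25.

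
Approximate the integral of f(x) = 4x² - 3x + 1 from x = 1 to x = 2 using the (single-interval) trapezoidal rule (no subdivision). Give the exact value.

6.5

T = (b−a)/2 · [f(1) + f(2)] = 0.5·[2 + 11] = 6.5.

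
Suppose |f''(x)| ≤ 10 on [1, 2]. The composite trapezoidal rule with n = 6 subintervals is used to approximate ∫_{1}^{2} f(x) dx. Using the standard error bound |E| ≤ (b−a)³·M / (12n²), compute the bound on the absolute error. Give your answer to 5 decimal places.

0.02315

|E| ≤ (1)³·10 / (12·6²) = 10/432 = 0.02315.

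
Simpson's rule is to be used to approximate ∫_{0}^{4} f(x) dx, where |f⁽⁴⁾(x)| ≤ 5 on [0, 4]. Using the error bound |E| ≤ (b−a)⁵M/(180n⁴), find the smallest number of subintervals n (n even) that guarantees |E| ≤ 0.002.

12

Need 5120/(180n⁴) ≤ 0.002.
n⁴ ≥ 5120/(180·0.002) = 14222.2 ⇒ n ≥ 10.9205, so the smallest even n is 12. (n must be even for Simpson's rule.)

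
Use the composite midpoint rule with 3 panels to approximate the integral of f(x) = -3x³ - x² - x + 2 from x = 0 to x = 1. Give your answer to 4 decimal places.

0.4676

h = (1 − 0)/3 = 0.333333.
Midpoints m₁,…,m₃ = 0.166667, 0.5, 0.833333.
f(m₁)=1.791667, f(m₂)=0.875, f(m₃)=-1.263889.
h·[f(m₁) + f(m₂) + f(m₃)] = 0.333333·(1.402778) = 0.4676.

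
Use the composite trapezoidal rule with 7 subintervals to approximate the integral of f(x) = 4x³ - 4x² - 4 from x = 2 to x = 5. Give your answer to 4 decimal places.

h = (5 − 2)/7 = 0.428571.
Nodes x₀,…,x₇ = 2, 2.428571, 2.857143, 3.285714, 3.714286, 4.142857, 4.571429, 5.
f(x) = 4x³ - 4x² - 4: f₀=12, f₁=29.702624, f₂=56.641399, f₃=94.705539, f₄=145.784257, f₅=211.766764, f₆=294.542274, f₇=396.
(h/2)·[f₀ + 2f₁ + 2f₂ + 2f₃ + 2f₄ + 2f₅ + 2f₆ + f₇] = 0.214286·(2074.285714) = 444.4898.

444.4898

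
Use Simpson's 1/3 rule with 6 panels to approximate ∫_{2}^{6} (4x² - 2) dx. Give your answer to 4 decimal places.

269.3333

h = (6 − 2)/6 = 0.666667.
Nodes x₀,…,x₆ = 2, 2.666667, 3.333333, 4, 4.666667, 5.333333, 6.
f(x) = 4x² - 2: f₀=14, f₁=26.444444, f₂=42.444444, f₃=62, f₄=85.111111, f₅=111.777778, f₆=142.
(h/3)·[f₀ + 4f₁ + 2f₂ + 4f₃ + 2f₄ + 4f₅ + f₆] = 0.222222·(1212) = 269.3333.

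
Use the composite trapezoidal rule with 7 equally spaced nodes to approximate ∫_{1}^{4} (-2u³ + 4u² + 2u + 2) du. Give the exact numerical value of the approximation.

-23.875

h = (4 − 1)/6 = 0.5.
Nodes u₀,…,u₆ = 1, 1.5, 2, 2.5, 3, 3.5, 4.
f(u) = -2u³ + 4u² + 2u + 2: f₀=6, f₁=7.25, f₂=6, f₃=0.75, f₄=-10, f₅=-27.75, f₆=-54.
(h/2)·[f₀ + 2f₁ + 2f₂ + 2f₃ + 2f₄ + 2f₅ + f₆] = 0.25·(-95.5) = -23.875.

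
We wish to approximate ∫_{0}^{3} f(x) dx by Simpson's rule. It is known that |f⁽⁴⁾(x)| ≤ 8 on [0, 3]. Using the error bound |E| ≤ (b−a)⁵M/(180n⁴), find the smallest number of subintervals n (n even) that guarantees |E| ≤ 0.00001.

Need 1944/(180n⁴) ≤ 0.00001.
n⁴ ≥ 1944/(180·0.00001) = 1.08e+06 ⇒ n ≥ 32.2371, so the smallest even n is 34. (n must be even for Simpson's rule.)

34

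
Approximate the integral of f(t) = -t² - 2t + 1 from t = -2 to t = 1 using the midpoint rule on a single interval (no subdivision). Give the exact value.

M = (b−a)·f(-0.5) = 3·(1.75) = 5.25.

5.25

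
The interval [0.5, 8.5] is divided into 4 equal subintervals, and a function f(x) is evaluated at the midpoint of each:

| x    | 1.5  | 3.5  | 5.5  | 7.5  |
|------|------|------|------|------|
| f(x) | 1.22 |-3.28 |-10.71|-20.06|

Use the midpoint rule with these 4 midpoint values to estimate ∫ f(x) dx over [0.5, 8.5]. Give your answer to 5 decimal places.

-65.66000

h = 2, n = 4.
h·[y(m₁) + y(m₂) + y(m₃) + y(m₄)] = 2·(-32.83) = -65.66000.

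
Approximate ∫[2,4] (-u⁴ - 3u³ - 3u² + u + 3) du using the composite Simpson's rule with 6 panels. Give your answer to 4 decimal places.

h = (4 − 2)/6 = 0.333333.
Nodes u₀,…,u₆ = 2, 2.333333, 2.666667, 3, 3.333333, 3.666667, 4.
f(u) = -u⁴ - 3u³ - 3u² + u + 3: f₀=-47, f₁=-78.753086, f₂=-123.123457, f₃=-183, f₄=-261.567901, f₅=-362.308642, f₆=-489.
(h/3)·[f₀ + 4f₁ + 2f₂ + 4f₃ + 2f₄ + 4f₅ + f₆] = 0.111111·(-3801.629630) = -422.4033.

-422.4033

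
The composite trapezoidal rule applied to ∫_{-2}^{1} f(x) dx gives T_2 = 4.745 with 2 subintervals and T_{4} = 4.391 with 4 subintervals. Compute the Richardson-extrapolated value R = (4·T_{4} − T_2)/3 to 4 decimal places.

4.2730

R = (4·T_{4} − T_2) / 3 = (4·4.391 − 4.745)/3 = (12.819)/3 = 4.2730.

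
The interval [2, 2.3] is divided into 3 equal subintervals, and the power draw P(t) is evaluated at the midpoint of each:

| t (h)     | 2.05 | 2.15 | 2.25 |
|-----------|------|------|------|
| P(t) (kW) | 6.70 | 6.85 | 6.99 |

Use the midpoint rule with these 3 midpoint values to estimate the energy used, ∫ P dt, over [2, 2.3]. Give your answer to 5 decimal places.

2.05400

h = 0.1, n = 3.
h·[y(m₁) + y(m₂) + y(m₃)] = 0.1·(20.54) = 2.05400.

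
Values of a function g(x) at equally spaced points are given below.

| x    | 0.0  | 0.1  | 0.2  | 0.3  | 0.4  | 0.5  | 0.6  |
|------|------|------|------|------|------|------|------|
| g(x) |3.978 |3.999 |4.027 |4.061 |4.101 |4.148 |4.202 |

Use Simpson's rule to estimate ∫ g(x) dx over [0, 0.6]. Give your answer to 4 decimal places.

h = 0.1, n = 6.
(h/3)·[y₀ + 4y₁ + 2y₂ + 4y₃ + 2y₄ + 4y₅ + y₆] = 0.033333·(73.268) = 2.4423.

2.4423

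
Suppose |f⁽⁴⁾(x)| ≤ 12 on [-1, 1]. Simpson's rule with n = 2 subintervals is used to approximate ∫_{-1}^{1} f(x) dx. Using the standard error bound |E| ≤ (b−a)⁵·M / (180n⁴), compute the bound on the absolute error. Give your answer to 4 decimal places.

|E| ≤ (2)⁵·12 / (180·2⁴) = 384/2880 = 0.1333.

0.1333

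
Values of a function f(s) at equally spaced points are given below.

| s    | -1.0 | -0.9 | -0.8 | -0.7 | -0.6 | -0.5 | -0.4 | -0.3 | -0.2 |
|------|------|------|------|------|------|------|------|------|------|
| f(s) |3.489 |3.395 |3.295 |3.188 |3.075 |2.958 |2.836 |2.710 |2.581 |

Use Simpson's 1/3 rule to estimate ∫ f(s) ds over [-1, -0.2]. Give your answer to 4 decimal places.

h = 0.1, n = 8.
(h/3)·[y₀ + 4y₁ + 2y₂ + 4y₃ + 2y₄ + 4y₅ + 2y₆ + 4y₇ + y₈] = 0.033333·(73.486) = 2.4495.

2.4495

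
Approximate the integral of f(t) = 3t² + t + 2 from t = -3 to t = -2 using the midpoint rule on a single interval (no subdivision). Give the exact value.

18.25

M = (b−a)·f(-2.5) = 1·(18.25) = 18.25.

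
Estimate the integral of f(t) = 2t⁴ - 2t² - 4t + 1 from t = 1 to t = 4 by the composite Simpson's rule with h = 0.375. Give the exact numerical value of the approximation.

340.2158203125

h = (4 − 1)/8 = 0.375.
Nodes t₀,…,t₈ = 1, 1.375, 1.75, 2.125, 2.5, 2.875, 3.25, 3.625, 4.
f(t) = 2t⁴ - 2t² - 4t + 1: f₀=-3, f₁=-1.13232421875, f₂=6.6328125, f₃=24.25048828125, f₄=56.625, f₅=109.60986328125, f₆=190.0078125, f₇=305.57080078125, f₈=465.
(h/3)·[f₀ + 4f₁ + 2f₂ + 4f₃ + 2f₄ + 4f₅ + 2f₆ + 4f₇ + f₈] = 0.125·(2721.7265625) = 340.2158203125.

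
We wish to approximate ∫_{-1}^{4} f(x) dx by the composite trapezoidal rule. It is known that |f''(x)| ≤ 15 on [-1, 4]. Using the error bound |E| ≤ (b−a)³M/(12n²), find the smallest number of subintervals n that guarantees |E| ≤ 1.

Need 1875/(12n²) ≤ 1.
n² ≥ 1875/(12·1) = 156.25 ⇒ n ≥ 12.5000, so the smallest n is 13.

13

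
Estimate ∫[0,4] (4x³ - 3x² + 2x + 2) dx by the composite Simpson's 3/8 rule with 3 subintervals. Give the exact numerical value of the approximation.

h = (4 − 0)/3 = 1.333333.
Nodes x₀,…,x₃ = 0, 1.333333, 2.666667, 4.
f(x) = 4x³ - 3x² + 2x + 2: f₀=2, f₁=8.814815, f₂=61.851852, f₃=218.
(3h/8)·[f₀ + 3f₁ + 3f₂ + f₃] = 0.5·(432) = 216.

216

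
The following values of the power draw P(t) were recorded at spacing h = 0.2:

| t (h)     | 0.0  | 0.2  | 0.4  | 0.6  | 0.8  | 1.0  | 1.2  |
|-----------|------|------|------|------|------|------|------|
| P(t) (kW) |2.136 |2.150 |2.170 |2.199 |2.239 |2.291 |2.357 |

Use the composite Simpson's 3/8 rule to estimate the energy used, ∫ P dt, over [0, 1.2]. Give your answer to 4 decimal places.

h = 0.2, n = 6.
(3h/8)·[y₀ + 3y₁ + 3y₂ + 2y₃ + 3y₄ + 3y₅ + y₆] = 0.075·(35.441) = 2.6581.

2.6581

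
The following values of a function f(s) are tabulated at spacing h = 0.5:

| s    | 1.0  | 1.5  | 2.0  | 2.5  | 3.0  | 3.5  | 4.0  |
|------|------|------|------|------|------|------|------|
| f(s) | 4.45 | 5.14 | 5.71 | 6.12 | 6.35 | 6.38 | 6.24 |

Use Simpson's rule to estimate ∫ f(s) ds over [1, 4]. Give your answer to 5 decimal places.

h = 0.5, n = 6.
(h/3)·[y₀ + 4y₁ + 2y₂ + 4y₃ + 2y₄ + 4y₅ + y₆] = 0.166667·(105.37) = 17.56167.

17.56167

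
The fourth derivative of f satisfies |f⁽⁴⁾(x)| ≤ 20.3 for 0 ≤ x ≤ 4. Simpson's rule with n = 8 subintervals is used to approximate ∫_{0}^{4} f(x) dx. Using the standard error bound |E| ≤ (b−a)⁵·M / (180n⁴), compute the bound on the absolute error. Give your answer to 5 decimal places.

|E| ≤ (4)⁵·20.3 / (180·8⁴) = 20787.2/737280 = 0.02819.

0.02819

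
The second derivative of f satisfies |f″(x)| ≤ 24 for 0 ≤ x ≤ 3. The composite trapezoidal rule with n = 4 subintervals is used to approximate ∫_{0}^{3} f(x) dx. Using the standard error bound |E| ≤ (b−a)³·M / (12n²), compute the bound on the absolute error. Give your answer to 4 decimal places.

3.3750

|E| ≤ (3)³·24 / (12·4²) = 648/192 = 3.3750.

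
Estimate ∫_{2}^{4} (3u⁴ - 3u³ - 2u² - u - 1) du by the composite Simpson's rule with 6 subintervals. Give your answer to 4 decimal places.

h = (4 − 2)/6 = 0.333333.
Nodes u₀,…,u₆ = 2, 2.333333, 2.666667, 3, 3.333333, 3.666667, 4.
f(u) = 3u⁴ - 3u³ - 2u² - u - 1: f₀=13, f₁=36.592593, f₂=76.925926, f₃=140, f₄=232.703704, f₅=362.814815, f₆=539.
(h/3)·[f₀ + 4f₁ + 2f₂ + 4f₃ + 2f₄ + 4f₅ + f₆] = 0.111111·(3328.888889) = 369.8765.

369.8765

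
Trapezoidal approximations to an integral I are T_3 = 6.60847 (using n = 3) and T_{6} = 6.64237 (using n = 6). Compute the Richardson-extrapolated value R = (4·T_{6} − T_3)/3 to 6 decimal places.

6.653670

R = (4·T_{6} − T_3) / 3 = (4·6.64237 − 6.60847)/3 = (19.96101)/3 = 6.653670.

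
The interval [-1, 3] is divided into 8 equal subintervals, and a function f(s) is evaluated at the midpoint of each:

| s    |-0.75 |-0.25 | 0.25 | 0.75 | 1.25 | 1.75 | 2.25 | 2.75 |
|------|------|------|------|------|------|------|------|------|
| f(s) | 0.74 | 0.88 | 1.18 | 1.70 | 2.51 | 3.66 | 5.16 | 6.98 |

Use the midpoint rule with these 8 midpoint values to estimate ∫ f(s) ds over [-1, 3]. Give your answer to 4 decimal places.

h = 0.5, n = 8.
h·[y(m₁) + y(m₂) + y(m₃) + y(m₄) + y(m₅) + y(m₆) + y(m₇) + y(m₈)] = 0.5·(22.81) = 11.4050.

11.4050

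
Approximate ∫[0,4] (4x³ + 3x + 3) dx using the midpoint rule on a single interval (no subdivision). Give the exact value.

164

M = (b−a)·f(2) = 4·(41) = 164.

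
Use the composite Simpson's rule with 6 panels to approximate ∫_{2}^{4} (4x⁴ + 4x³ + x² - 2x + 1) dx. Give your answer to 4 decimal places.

1042.2798

h = (4 − 2)/6 = 0.333333.
Nodes x₀,…,x₆ = 2, 2.333333, 2.666667, 3, 3.333333, 3.666667, 4.
f(x) = 4x⁴ + 4x³ + x² - 2x + 1: f₀=97, f₁=171.160494, f₂=280.901235, f₃=436, f₄=647.419753, f₅=927.308642, f₆=1289.
(h/3)·[f₀ + 4f₁ + 2f₂ + 4f₃ + 2f₄ + 4f₅ + f₆] = 0.111111·(9380.518519) = 1042.2798.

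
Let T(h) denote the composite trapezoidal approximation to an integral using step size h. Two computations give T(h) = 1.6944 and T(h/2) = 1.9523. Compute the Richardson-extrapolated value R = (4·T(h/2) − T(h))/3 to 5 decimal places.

2.03827

R = (4·T(h/2) − T(h)) / 3 = (4·1.9523 − 1.6944)/3 = (6.1148)/3 = 2.03827.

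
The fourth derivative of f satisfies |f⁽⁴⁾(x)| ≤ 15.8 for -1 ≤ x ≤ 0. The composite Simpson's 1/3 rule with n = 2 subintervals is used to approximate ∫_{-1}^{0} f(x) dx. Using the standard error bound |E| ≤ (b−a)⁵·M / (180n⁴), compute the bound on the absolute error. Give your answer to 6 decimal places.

|E| ≤ (1)⁵·15.8 / (180·2⁴) = 15.8/2880 = 0.005486.

0.005486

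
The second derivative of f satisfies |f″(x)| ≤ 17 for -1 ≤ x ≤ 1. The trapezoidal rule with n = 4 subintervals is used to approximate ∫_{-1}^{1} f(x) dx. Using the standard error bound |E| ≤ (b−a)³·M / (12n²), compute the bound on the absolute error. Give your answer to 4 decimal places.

|E| ≤ (2)³·17 / (12·4²) = 136/192 = 0.7083.

0.7083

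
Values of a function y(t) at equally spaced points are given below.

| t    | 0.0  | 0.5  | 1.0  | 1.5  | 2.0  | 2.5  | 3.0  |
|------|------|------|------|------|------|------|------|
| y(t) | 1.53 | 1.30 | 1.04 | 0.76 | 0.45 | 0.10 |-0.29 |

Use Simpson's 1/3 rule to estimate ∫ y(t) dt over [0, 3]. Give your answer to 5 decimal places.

2.14333

h = 0.5, n = 6.
(h/3)·[y₀ + 4y₁ + 2y₂ + 4y₃ + 2y₄ + 4y₅ + y₆] = 0.166667·(12.86) = 2.14333.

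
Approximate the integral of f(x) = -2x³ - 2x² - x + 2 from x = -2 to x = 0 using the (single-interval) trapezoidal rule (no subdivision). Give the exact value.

T = (b−a)/2 · [f(-2) + f(0)] = 1·[12 + 2] = 14.

14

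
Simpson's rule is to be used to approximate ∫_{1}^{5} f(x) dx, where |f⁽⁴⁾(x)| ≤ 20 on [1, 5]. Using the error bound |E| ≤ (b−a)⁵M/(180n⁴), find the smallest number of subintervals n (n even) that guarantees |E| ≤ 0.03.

Need 20480/(180n⁴) ≤ 0.03.
n⁴ ≥ 20480/(180·0.03) = 3792.59 ⇒ n ≥ 7.8475, so the smallest even n is 8. (n must be even for Simpson's rule.)

8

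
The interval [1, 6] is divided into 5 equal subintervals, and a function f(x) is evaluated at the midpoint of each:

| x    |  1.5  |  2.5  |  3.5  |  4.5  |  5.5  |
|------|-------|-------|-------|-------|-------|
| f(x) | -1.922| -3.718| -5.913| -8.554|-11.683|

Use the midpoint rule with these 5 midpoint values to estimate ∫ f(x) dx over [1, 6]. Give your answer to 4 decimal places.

h = 1, n = 5.
h·[y(m₁) + y(m₂) + y(m₃) + y(m₄) + y(m₅)] = 1·(-31.790) = -31.7900.

-31.7900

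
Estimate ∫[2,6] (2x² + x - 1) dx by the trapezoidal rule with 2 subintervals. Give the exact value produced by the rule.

h = (6 − 2)/2 = 2.
Nodes x₀,…,x₂ = 2, 4, 6.
f(x) = 2x² + x - 1: f₀=9, f₁=35, f₂=77.
(h/2)·[f₀ + 2f₁ + f₂] = 1·(156) = 156.

156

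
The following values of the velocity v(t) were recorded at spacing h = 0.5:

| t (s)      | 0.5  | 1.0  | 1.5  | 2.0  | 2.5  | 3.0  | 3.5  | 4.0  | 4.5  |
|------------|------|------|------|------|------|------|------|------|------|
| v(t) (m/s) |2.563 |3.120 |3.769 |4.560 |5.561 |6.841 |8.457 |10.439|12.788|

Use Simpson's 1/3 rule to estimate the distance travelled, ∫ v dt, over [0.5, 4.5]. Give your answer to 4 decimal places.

25.1275

h = 0.5, n = 8.
(h/3)·[y₀ + 4y₁ + 2y₂ + 4y₃ + 2y₄ + 4y₅ + 2y₆ + 4y₇ + y₈] = 0.166667·(150.765) = 25.1275.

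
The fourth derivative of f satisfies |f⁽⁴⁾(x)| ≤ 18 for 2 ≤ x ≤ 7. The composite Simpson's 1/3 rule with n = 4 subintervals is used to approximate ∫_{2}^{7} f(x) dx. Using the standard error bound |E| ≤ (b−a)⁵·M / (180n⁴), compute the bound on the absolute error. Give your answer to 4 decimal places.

1.2207

|E| ≤ (5)⁵·18 / (180·4⁴) = 56250/46080 = 1.2207.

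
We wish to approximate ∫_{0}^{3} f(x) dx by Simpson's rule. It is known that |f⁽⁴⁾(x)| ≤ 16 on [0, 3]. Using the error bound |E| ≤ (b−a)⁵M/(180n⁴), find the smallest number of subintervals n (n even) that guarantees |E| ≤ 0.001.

Need 3888/(180n⁴) ≤ 0.001.
n⁴ ≥ 3888/(180·0.001) = 21600 ⇒ n ≥ 12.1231, so the smallest even n is 14. (n must be even for Simpson's rule.)

14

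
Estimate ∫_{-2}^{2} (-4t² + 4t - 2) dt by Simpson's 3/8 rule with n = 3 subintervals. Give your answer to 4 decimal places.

h = (2 − (-2))/3 = 1.333333.
Nodes t₀,…,t₃ = -2, -0.666667, 0.666667, 2.
f(t) = -4t² + 4t - 2: f₀=-26, f₁=-6.444444, f₂=-1.111111, f₃=-10.
(3h/8)·[f₀ + 3f₁ + 3f₂ + f₃] = 0.5·(-58.666667) = -29.3333.

-29.3333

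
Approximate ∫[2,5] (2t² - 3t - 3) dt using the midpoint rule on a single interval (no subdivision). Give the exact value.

M = (b−a)·f(3.5) = 3·(11) = 33.

33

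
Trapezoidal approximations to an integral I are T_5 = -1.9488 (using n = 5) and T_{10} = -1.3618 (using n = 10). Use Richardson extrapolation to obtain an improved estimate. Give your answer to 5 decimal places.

-1.16613

R = (4·T_{10} − T_5) / 3 = (4·(-1.3618) − (-1.9488))/3 = (-3.4984)/3 = -1.16613.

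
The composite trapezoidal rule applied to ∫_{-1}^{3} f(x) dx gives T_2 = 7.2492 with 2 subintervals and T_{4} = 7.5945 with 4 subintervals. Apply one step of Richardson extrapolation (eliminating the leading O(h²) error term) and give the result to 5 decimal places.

R = (4·T_{4} − T_2) / 3 = (4·7.5945 − 7.2492)/3 = (23.1288)/3 = 7.70960.

7.70960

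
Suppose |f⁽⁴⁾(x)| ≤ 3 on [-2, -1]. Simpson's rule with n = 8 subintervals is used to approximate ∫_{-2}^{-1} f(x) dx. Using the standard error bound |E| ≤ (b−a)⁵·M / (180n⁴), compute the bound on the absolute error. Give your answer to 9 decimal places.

0.000004069

|E| ≤ (1)⁵·3 / (180·8⁴) = 3/737280 = 0.000004069.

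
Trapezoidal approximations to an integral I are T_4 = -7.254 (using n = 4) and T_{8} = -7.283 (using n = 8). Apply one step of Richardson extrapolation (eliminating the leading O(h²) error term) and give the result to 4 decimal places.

R = (4·T_{8} − T_4) / 3 = (4·(-7.283) − (-7.254))/3 = (-21.878)/3 = -7.2927.

-7.2927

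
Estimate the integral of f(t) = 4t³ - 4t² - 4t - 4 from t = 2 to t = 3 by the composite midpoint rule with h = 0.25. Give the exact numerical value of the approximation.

25.53125

h = (3 − 2)/4 = 0.25.
Midpoints m₁,…,m₄ = 2.125, 2.375, 2.625, 2.875.
f(m₁)=7.8203125, f(m₂)=17.5234375, f(m₃)=30.2890625, f(m₄)=46.4921875.
h·[f(m₁) + f(m₂) + f(m₃) + f(m₄)] = 0.25·(102.125) = 25.53125.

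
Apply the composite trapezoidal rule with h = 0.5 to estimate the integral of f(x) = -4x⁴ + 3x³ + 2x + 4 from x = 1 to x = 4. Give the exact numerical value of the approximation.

-618.3125

h = (4 − 1)/6 = 0.5.
Nodes x₀,…,x₆ = 1, 1.5, 2, 2.5, 3, 3.5, 4.
f(x) = -4x⁴ + 3x³ + 2x + 4: f₀=5, f₁=-3.125, f₂=-32, f₃=-100.375, f₄=-233, f₅=-460.625, f₆=-820.
(h/2)·[f₀ + 2f₁ + 2f₂ + 2f₃ + 2f₄ + 2f₅ + f₆] = 0.25·(-2473.25) = -618.3125.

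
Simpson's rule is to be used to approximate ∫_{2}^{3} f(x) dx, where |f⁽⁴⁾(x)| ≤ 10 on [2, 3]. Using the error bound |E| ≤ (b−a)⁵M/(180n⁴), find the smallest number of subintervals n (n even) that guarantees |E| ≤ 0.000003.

12

Need 10/(180n⁴) ≤ 0.000003.
n⁴ ≥ 10/(180·0.000003) = 18518.5 ⇒ n ≥ 11.6655, so the smallest even n is 12. (n must be even for Simpson's rule.)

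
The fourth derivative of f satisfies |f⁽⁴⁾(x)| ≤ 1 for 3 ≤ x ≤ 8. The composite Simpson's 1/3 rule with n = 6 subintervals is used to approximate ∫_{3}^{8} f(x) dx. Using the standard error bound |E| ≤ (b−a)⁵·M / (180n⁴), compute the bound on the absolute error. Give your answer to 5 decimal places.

|E| ≤ (5)⁵·1 / (180·6⁴) = 3125/233280 = 0.01340.

0.01340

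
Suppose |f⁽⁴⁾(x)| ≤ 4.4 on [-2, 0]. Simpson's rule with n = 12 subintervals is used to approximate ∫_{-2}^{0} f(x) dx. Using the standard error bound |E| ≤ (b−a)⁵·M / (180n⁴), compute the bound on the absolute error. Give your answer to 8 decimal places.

|E| ≤ (2)⁵·4.4 / (180·12⁴) = 140.8/3732480 = 0.00003772.

0.00003772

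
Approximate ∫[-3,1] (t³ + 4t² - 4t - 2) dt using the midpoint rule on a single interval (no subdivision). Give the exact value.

20

M = (b−a)·f(-1) = 4·(5) = 20.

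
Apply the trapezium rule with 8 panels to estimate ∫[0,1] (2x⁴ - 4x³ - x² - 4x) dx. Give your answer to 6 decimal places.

-2.941162

h = (1 − 0)/8 = 0.125.
Nodes x₀,…,x₈ = 0, 0.125, 0.25, 0.375, 0.5, 0.625, 0.75, 0.875, 1.
f(x) = 2x⁴ - 4x³ - x² - 4x: f₀=0, f₁=-0.52294921875, f₂=-1.1171875, f₃=-1.81201171875, f₄=-2.625, f₅=-3.56201171875, f₆=-4.6171875, f₇=-5.77294921875, f₈=-7.
(h/2)·[f₀ + 2f₁ + 2f₂ + 2f₃ + 2f₄ + 2f₅ + 2f₆ + 2f₇ + f₈] = 0.0625·(-47.05859375) = -2.941162.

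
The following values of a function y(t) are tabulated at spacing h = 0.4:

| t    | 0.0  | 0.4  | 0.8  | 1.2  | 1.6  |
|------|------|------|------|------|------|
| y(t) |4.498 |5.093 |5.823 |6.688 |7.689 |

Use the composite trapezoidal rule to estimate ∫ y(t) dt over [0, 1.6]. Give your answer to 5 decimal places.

9.47900

h = 0.4, n = 4.
(h/2)·[y₀ + 2y₁ + 2y₂ + 2y₃ + y₄] = 0.2·(47.395) = 9.47900.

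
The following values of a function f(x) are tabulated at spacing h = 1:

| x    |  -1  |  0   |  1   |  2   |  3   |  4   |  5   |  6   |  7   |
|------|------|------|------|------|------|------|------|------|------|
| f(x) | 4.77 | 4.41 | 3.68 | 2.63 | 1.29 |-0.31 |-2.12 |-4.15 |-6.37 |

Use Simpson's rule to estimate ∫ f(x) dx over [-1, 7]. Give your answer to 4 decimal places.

4.8067

h = 1, n = 8.
(h/3)·[y₀ + 4y₁ + 2y₂ + 4y₃ + 2y₄ + 4y₅ + 2y₆ + 4y₇ + y₈] = 0.333333·(14.42) = 4.8067.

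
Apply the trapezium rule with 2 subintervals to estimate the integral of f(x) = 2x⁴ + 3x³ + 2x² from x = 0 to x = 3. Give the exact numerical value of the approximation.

232.875

h = (3 − 0)/2 = 1.5.
Nodes x₀,…,x₂ = 0, 1.5, 3.
f(x) = 2x⁴ + 3x³ + 2x²: f₀=0, f₁=24.75, f₂=261.
(h/2)·[f₀ + 2f₁ + f₂] = 0.75·(310.5) = 232.875.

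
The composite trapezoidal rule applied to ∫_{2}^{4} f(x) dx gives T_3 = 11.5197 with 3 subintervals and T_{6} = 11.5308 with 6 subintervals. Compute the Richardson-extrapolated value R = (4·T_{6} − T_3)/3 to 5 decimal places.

R = (4·T_{6} − T_3) / 3 = (4·11.5308 − 11.5197)/3 = (34.6035)/3 = 11.53450.

11.53450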